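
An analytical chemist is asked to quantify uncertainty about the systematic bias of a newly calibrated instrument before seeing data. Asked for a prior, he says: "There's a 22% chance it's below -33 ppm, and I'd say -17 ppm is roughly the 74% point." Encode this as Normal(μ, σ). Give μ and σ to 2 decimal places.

μ = -24.27, σ = 11.30

For Normal(μ,σ), the p-quantile is μ + z_p·σ. Here z_{0.22} = -0.7722, z_{0.74} = 0.6433.
So -33 = μ − 0.7722σ and -17 = μ + 0.6433σ.
Subtracting: σ = (-17 − -33)/(0.6433 − (-0.7722)) = 11.30.
Then μ = -33 − (-0.7722)·11.30 = -24.27.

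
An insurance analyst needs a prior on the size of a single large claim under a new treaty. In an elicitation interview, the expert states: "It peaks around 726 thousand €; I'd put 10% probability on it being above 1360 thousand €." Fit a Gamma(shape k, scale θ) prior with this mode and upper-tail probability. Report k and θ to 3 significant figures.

Gamma(k,θ) with k>1 has mode (k−1)θ, so θ = 726/(k−1).
Need P(X < 1360) = 0.9 with θ tied to k this way. Start at k = 2, θ = 726: P(X<1360) ≈ 0.559.
Too low — raise k to concentrate. Iterating converges to k ≈ 5.85.
Then θ = 726/(5.85−1) ≈ 150.

k ≈ 5.85, θ ≈ 150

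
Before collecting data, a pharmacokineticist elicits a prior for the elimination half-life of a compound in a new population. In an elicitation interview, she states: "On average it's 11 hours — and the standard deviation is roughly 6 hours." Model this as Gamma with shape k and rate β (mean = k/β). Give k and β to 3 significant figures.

k ≈ 3.36, β ≈ 0.306

For Gamma(k, rate β): mean = k/β, variance = k/β², so CV = 1/√k.
CV = SD/mean = 6/11 = 0.5455, hence k = 1/CV² = 3.36.
Then β = k/mean = 3.36/11 = 0.306.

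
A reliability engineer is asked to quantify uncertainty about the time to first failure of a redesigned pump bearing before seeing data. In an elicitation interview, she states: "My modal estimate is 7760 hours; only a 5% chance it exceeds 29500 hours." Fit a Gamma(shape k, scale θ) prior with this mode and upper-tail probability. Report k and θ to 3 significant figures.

Gamma(k,θ) with k>1 has mode (k−1)θ, so θ = 7760/(k−1).
Need P(X < 29500) = 0.95 with θ tied to k this way. Start at k = 2, θ = 7760: P(X<29500) ≈ 0.893.
Too low — raise k to concentrate. Iterating converges to k ≈ 2.43.
Then θ = 7760/(2.43−1) ≈ 5440.

k ≈ 2.43, θ ≈ 5440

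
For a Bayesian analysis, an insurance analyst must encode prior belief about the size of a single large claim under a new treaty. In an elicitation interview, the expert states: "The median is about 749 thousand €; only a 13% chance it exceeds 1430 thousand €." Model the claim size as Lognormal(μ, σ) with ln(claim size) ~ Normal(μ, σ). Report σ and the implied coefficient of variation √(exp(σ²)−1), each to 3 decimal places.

If T ~ Lognormal(μ,σ) then ln T ~ Normal(μ,σ), so the p-quantile of ln T is μ + z_p·σ.
ln(749) = 6.619 and ln(1430) = 7.265; z_{0.5} = 0, z_{0.87} = 1.126.
σ = (7.265 − 6.619)/(1.126 − (0)) = 0.574.
μ = 6.619 − (0)·0.574 = 6.619.
CV = √(exp(σ²)−1) = √(exp(0.3296)−1) = 0.625.

σ ≈ 0.574, CV ≈ 0.625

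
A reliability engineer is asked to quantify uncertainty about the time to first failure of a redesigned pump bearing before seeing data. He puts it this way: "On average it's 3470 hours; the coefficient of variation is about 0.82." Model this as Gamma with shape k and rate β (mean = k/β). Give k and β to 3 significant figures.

k ≈ 1.49, β ≈ 0.000429

For Gamma(k, rate β): mean = k/β, variance = k/β², so CV = 1/√k.
CV = 0.82, hence k = 1/CV² = 1.49.
Then β = k/mean = 1.49/3470 = 0.000429.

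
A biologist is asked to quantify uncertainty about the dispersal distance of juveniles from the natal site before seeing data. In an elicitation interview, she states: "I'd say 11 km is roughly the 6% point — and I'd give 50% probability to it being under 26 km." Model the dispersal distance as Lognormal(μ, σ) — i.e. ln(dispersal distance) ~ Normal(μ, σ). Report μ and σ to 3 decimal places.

μ ≈ 3.258, σ ≈ 0.553

If T ~ Lognormal(μ,σ) then ln T ~ Normal(μ,σ), so the p-quantile of ln T is μ + z_p·σ.
ln(11) = 2.398 and ln(26) = 3.258; z_{0.06} = -1.555, z_{0.5} = 0.
σ = (3.258 − 2.398)/(0 − (-1.555)) = 0.553.
μ = 2.398 − (-1.555)·0.553 = 3.258.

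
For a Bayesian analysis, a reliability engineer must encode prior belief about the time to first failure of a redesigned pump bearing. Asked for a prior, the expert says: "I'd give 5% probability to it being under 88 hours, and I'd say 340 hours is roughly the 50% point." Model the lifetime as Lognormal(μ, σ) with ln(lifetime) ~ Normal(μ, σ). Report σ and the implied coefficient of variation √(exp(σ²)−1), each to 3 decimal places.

σ ≈ 0.822, CV ≈ 0.982

If T ~ Lognormal(μ,σ) then ln T ~ Normal(μ,σ), so the p-quantile of ln T is μ + z_p·σ.
ln(88) = 4.477 and ln(340) = 5.829; z_{0.05} = -1.645, z_{0.5} = 0.
σ = (5.829 − 4.477)/(0 − (-1.645)) = 0.822.
μ = 4.477 − (-1.645)·0.822 = 5.829.
CV = √(exp(σ²)−1) = √(exp(0.6752)−1) = 0.982.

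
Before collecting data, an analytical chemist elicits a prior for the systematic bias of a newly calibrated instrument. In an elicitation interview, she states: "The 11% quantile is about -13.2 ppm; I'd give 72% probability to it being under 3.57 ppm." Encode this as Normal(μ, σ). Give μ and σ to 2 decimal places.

The p-quantile of Normal(μ,σ) is μ + z_p·σ, with z_{0.11} = -1.227 and z_{0.72} = 0.5828.
Eliminate σ: μ = (z₂·x₁ − z₁·x₂)/(z₂ − z₁) = (0.5828·-13.2 − (-1.227)·3.57)/1.809 = -1.83.
Then σ = (x₂ − x₁)/(z₂ − z₁) = (3.57 − -13.2)/1.809 = 9.27.

μ = -1.83, σ = 9.27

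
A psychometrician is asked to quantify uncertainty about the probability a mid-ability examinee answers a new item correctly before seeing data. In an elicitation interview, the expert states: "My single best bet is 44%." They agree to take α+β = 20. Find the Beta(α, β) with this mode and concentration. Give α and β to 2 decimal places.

α = 8.92, β = 11.08

For α,β > 1 the Beta mode is (α−1)/(α+β−2). With α+β = 20, the mode is (α−1)/18.
Set (α−1)/18 = 0.44 → α = 1 + 0.44·18 = 8.92.
β = 20 − α = 11.08.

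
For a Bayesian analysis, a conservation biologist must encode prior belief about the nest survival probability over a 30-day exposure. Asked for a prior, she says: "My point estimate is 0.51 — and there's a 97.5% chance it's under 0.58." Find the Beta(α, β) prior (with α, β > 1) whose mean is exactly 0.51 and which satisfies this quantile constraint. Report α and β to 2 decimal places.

α ≈ 98.91, β ≈ 95.03

With mean 0.51 fixed, write α = 0.51s, β = 0.49s where s = α+β.
Need P(θ < 0.58) = 0.975 under Beta(0.51s, 0.49s). Normal approximation: (q−m)/√(m(1−m)/s) ≈ z_{0.975} = 1.96, so s ≈ 0.51·0.49·(1.96)²/(0.58−0.51)² = 195.9.
At s = 195.9: P(θ<0.58) ≈ 0.976. Adjusting to match 0.975 gives s ≈ 193.94.
So α = 0.51·193.94 ≈ 98.91, β = 0.49·193.94 ≈ 95.03.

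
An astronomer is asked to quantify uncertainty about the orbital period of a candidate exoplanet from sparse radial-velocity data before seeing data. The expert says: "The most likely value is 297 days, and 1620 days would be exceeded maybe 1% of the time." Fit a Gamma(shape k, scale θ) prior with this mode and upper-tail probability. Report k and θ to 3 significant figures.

k ≈ 2.33, θ ≈ 224

Gamma(k,θ) with k>1 has mode (k−1)θ, so θ = 297/(k−1).
Need P(X < 1620) = 0.99 with θ tied to k this way. Start at k = 2, θ = 297: P(X<1620) ≈ 0.972.
Too low — raise k to concentrate. Iterating converges to k ≈ 2.33.
Then θ = 297/(2.33−1) ≈ 224.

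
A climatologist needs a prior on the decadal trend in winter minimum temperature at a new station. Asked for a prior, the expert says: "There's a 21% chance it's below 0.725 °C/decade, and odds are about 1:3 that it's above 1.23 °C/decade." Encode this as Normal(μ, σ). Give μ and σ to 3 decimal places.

For Normal(μ,σ), the p-quantile is μ + z_p·σ. Here z_{0.21} = -0.8064, z_{0.75} = 0.6745.
So 0.725 = μ − 0.8064σ and 1.23 = μ + 0.6745σ.
Subtracting: σ = (1.23 − 0.725)/(0.6745 − (-0.8064)) = 0.341.
Then μ = 0.725 − (-0.8064)·0.341 = 1.000.

μ = 1.000, σ = 0.341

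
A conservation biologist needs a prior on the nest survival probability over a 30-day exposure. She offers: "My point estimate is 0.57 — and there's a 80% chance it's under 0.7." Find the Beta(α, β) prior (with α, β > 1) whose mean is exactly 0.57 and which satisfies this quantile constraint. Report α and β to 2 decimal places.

With mean 0.57 fixed, write α = 0.57s, β = 0.43s where s = α+β.
Need P(θ < 0.7) = 0.8 under Beta(0.57s, 0.43s). Normal approximation: (q−m)/√(m(1−m)/s) ≈ z_{0.8} = 0.842, so s ≈ 0.57·0.43·(0.842)²/(0.7−0.57)² = 10.3.
At s = 10.3: P(θ<0.7) ≈ 0.797. Adjusting to match 0.8 gives s ≈ 10.55.
So α = 0.57·10.55 ≈ 6.01, β = 0.43·10.55 ≈ 4.54.

α ≈ 6.01, β ≈ 4.54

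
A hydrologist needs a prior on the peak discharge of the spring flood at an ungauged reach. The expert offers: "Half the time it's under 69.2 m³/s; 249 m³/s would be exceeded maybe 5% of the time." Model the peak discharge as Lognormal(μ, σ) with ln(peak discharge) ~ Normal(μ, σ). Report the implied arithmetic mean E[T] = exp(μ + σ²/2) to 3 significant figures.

E[T] ≈ 93.7 m³/s

If T ~ Lognormal(μ,σ) then ln T ~ Normal(μ,σ), so the p-quantile of ln T is μ + z_p·σ.
ln(69.2) = 4.237 and ln(249) = 5.517; z_{0.5} = 0, z_{0.95} = 1.645.
σ = (5.517 − 4.237)/(1.645 − (0)) = 0.778.
μ = 4.237 − (0)·0.778 = 4.237.
E[T] = exp(μ + σ²/2) = exp(4.237 + 0.3030) = 93.7 m³/s.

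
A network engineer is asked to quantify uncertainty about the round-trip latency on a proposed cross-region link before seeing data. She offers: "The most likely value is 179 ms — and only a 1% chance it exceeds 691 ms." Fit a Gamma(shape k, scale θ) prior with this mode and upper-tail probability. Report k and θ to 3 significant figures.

Gamma(k,θ) with k>1 has mode (k−1)θ, so θ = 179/(k−1).
Need P(X < 691) = 0.99 with θ tied to k this way. Start at k = 2, θ = 179: P(X<691) ≈ 0.898.
Too low — raise k to concentrate. Iterating converges to k ≈ 3.31.
Then θ = 179/(3.31−1) ≈ 77.4.

k ≈ 3.31, θ ≈ 77.4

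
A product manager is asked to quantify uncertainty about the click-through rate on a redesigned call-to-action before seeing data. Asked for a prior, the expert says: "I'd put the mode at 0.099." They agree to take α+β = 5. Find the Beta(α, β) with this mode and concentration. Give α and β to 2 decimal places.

For α,β > 1 the Beta mode is (α−1)/(α+β−2). With α+β = 5, the mode is (α−1)/3.
Set (α−1)/3 = 0.099 → α = 1 + 0.099·3 = 1.30.
β = 5 − α = 3.70.

α = 1.30, β = 3.70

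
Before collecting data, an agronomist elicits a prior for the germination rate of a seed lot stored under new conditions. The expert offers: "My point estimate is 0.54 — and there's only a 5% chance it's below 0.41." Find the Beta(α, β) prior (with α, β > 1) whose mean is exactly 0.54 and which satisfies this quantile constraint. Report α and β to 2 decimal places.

α ≈ 21.39, β ≈ 18.22

With mean 0.54 fixed, write α = 0.54s, β = 0.46s where s = α+β.
Need P(θ < 0.41) = 0.05 under Beta(0.54s, 0.46s). Normal approximation: (q−m)/√(m(1−m)/s) ≈ z_{0.05} = -1.64, so s ≈ 0.54·0.46·(-1.64)²/(0.41−0.54)² = 39.8.
At s = 39.8: P(θ<0.41) ≈ 0.050. Adjusting to match 0.05 gives s ≈ 39.61.
So α = 0.54·39.61 ≈ 21.39, β = 0.46·39.61 ≈ 18.22.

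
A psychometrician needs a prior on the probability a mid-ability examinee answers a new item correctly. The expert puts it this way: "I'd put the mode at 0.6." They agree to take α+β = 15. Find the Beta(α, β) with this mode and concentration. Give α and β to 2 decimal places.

For α,β > 1 the Beta mode is (α−1)/(α+β−2). With α+β = 15, the mode is (α−1)/13.
Set (α−1)/13 = 0.6 → α = 1 + 0.6·13 = 8.80.
β = 15 − α = 6.20.

α = 8.80, β = 6.20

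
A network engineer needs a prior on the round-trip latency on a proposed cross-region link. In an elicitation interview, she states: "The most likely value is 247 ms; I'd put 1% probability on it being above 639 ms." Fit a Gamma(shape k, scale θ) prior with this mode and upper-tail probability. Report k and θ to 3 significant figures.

Gamma(k,θ) with k>1 has mode (k−1)θ, so θ = 247/(k−1).
Need P(X < 639) = 0.99 with θ tied to k this way. Start at k = 2, θ = 247: P(X<639) ≈ 0.730.
Too low — raise k to concentrate. Iterating converges to k ≈ 6.16.
Then θ = 247/(6.16−1) ≈ 47.9.

k ≈ 6.16, θ ≈ 47.9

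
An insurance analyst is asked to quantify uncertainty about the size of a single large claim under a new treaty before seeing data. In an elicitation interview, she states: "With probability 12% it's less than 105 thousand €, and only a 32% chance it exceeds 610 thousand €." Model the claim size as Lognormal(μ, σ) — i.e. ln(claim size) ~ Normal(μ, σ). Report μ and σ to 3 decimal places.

μ ≈ 5.913, σ ≈ 1.071

If T ~ Lognormal(μ,σ) then ln T ~ Normal(μ,σ), so the p-quantile of ln T is μ + z_p·σ.
ln(105) = 4.654 and ln(610) = 6.413; z_{0.12} = -1.175, z_{0.68} = 0.4677.
σ = (6.413 − 4.654)/(0.4677 − (-1.175)) = 1.071.
μ = 4.654 − (-1.175)·1.071 = 5.913.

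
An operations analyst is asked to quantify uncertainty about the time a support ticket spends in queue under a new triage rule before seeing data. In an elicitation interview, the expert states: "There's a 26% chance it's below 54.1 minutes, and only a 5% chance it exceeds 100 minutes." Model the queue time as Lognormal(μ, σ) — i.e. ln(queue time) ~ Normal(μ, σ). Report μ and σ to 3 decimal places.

μ ≈ 4.164, σ ≈ 0.268

If T ~ Lognormal(μ,σ) then ln T ~ Normal(μ,σ), so the p-quantile of ln T is μ + z_p·σ.
ln(54.1) = 3.991 and ln(100) = 4.605; z_{0.26} = -0.6433, z_{0.95} = 1.645.
σ = (4.605 − 3.991)/(1.645 − (-0.6433)) = 0.268.
μ = 3.991 − (-0.6433)·0.268 = 4.164.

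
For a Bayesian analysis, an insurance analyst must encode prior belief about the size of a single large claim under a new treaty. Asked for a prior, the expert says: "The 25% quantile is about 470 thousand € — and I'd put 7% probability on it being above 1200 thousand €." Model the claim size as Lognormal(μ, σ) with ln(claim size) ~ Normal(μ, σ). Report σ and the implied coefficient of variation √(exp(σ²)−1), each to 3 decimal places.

If T ~ Lognormal(μ,σ) then ln T ~ Normal(μ,σ), so the p-quantile of ln T is μ + z_p·σ.
ln(470) = 6.153 and ln(1200) = 7.09; z_{0.25} = -0.6745, z_{0.93} = 1.476.
σ = (7.09 − 6.153)/(1.476 − (-0.6745)) = 0.436.
μ = 6.153 − (-0.6745)·0.436 = 6.447.
CV = √(exp(σ²)−1) = √(exp(0.1900)−1) = 0.457.

σ ≈ 0.436, CV ≈ 0.457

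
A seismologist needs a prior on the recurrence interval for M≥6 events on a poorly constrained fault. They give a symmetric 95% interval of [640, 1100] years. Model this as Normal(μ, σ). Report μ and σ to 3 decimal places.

A symmetric 95% interval runs μ ± z·σ with z = 1.96.
Half-width = 230, so σ = 230/1.96 = 117.349.
μ is the interval midpoint, 870.000.

μ = 870.000, σ = 117.349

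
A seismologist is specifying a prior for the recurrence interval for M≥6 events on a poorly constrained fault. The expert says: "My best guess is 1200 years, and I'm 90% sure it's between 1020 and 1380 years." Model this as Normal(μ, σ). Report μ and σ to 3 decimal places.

μ = 1200.000, σ = 109.432

A symmetric 90% interval runs μ ± z·σ with z = 1.645.
Half-width = 180, so σ = 180/1.645 = 109.432.
μ is the stated best guess, 1200.000.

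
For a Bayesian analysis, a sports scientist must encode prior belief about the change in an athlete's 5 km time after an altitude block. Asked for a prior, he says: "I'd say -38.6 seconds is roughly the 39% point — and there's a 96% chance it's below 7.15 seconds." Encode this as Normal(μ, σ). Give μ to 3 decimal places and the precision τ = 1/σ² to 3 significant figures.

For Normal(μ,σ), the p-quantile is μ + z_p·σ. Here z_{0.39} = -0.2793, z_{0.96} = 1.751.
So -38.6 = μ − 0.2793σ and 7.15 = μ + 1.751σ.
Subtracting: σ = (7.15 − -38.6)/(1.751 − (-0.2793)) = 22.537.
Then μ = -38.6 − (-0.2793)·22.537 = -32.305.
Precision τ = 1/σ² = 1/22.54² = 0.00197.

μ = -32.305, τ = 0.00197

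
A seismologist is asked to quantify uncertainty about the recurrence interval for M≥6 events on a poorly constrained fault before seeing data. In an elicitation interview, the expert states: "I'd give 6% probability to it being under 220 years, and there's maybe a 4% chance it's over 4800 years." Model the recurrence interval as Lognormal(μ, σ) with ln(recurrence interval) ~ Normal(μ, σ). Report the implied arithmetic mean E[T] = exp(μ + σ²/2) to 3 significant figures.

E[T] ≈ 1450 years

If T ~ Lognormal(μ,σ) then ln T ~ Normal(μ,σ), so the p-quantile of ln T is μ + z_p·σ.
ln(220) = 5.394 and ln(4800) = 8.476; z_{0.06} = -1.555, z_{0.96} = 1.751.
σ = (8.476 − 5.394)/(1.751 − (-1.555)) = 0.933.
μ = 5.394 − (-1.555)·0.933 = 6.844.
E[T] = exp(μ + σ²/2) = exp(6.844 + 0.4349) = 1450 years.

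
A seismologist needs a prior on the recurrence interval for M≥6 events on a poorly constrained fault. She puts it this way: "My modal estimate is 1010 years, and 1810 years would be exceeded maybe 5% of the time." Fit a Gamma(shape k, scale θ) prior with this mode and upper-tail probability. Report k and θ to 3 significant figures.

k ≈ 9.19, θ ≈ 123

Gamma(k,θ) with k>1 has mode (k−1)θ, so θ = 1010/(k−1).
Need P(X < 1810) = 0.95 with θ tied to k this way. Start at k = 2, θ = 1010: P(X<1810) ≈ 0.535.
Too low — raise k to concentrate. Iterating converges to k ≈ 9.19.
Then θ = 1010/(9.19−1) ≈ 123.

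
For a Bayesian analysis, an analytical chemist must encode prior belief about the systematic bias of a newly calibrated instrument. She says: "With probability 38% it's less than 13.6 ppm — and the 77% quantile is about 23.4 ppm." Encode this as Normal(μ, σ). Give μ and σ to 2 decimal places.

The p-quantile of Normal(μ,σ) is μ + z_p·σ, with z_{0.38} = -0.3055 and z_{0.77} = 0.7388.
Eliminate σ: μ = (z₂·x₁ − z₁·x₂)/(z₂ − z₁) = (0.7388·13.6 − (-0.3055)·23.4)/1.044 = 16.47.
Then σ = (x₂ − x₁)/(z₂ − z₁) = (23.4 − 13.6)/1.044 = 9.38.

μ = 16.47, σ = 9.38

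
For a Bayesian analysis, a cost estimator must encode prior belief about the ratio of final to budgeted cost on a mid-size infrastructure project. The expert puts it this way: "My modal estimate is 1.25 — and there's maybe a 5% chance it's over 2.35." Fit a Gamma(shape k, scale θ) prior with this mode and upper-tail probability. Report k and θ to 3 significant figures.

k ≈ 7.98, θ ≈ 0.179

Gamma(k,θ) with k>1 has mode (k−1)θ, so θ = 1.25/(k−1).
Need P(X < 2.35) = 0.95 with θ tied to k this way. Start at k = 2, θ = 1.25: P(X<2.35) ≈ 0.561.
Too low — raise k to concentrate. Iterating converges to k ≈ 7.98.
Then θ = 1.25/(7.98−1) ≈ 0.179.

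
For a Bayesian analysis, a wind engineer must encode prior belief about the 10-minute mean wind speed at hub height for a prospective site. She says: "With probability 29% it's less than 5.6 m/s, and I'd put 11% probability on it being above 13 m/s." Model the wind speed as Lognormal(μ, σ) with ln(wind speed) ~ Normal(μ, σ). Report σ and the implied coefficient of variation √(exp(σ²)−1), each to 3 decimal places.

σ ≈ 0.473, CV ≈ 0.501

If T ~ Lognormal(μ,σ) then ln T ~ Normal(μ,σ), so the p-quantile of ln T is μ + z_p·σ.
ln(5.6) = 1.723 and ln(13) = 2.565; z_{0.29} = -0.5534, z_{0.89} = 1.227.
σ = (2.565 − 1.723)/(1.227 − (-0.5534)) = 0.473.
μ = 1.723 − (-0.5534)·0.473 = 1.985.
CV = √(exp(σ²)−1) = √(exp(0.2239)−1) = 0.501.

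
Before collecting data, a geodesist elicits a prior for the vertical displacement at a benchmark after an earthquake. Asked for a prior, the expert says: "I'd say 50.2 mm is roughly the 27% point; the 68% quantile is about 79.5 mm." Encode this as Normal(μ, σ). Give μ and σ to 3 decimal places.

For Normal(μ,σ), the p-quantile is μ + z_p·σ. Here z_{0.27} = -0.6128, z_{0.68} = 0.4677.
So 50.2 = μ − 0.6128σ and 79.5 = μ + 0.4677σ.
Subtracting: σ = (79.5 − 50.2)/(0.4677 − (-0.6128)) = 27.117.
Then μ = 50.2 − (-0.6128)·27.117 = 66.818.

μ = 66.818, σ = 27.117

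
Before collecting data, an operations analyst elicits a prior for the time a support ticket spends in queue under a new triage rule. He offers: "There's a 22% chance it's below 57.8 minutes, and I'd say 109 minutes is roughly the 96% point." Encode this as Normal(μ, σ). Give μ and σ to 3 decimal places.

For Normal(μ,σ), the p-quantile is μ + z_p·σ. Here z_{0.22} = -0.7722, z_{0.96} = 1.751.
So 57.8 = μ − 0.7722σ and 109 = μ + 1.751σ.
Subtracting: σ = (109 − 57.8)/(1.751 − (-0.7722)) = 20.294.
Then μ = 57.8 − (-0.7722)·20.294 = 73.471.

μ = 73.471, σ = 20.294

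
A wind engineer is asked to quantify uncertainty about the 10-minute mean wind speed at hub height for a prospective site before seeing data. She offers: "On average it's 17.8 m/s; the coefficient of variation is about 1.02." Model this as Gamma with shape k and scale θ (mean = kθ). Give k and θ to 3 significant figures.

k ≈ 0.961, θ ≈ 18.5

For Gamma(k, scale θ): mean = kθ, variance = kθ², so CV = 1/√k.
CV = 1.02, hence k = 1/CV² = 0.961.
Then θ = mean/k = 17.8/0.961 = 18.5.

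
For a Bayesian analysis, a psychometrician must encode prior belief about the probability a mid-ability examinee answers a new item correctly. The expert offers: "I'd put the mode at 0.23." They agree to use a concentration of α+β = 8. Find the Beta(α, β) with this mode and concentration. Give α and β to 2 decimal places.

For α,β > 1 the Beta mode is (α−1)/(α+β−2). With α+β = 8, the mode is (α−1)/6.
Set (α−1)/6 = 0.23 → α = 1 + 0.23·6 = 2.38.
β = 8 − α = 5.62.

α = 2.38, β = 5.62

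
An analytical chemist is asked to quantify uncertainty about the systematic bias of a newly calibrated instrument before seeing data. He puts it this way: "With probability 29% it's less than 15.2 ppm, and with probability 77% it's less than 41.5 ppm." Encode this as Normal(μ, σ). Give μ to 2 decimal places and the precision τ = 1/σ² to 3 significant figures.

μ = 26.46, τ = 0.00241

For Normal(μ,σ), the p-quantile is μ + z_p·σ. Here z_{0.29} = -0.5534, z_{0.77} = 0.7388.
So 15.2 = μ − 0.5534σ and 41.5 = μ + 0.7388σ.
Subtracting: σ = (41.5 − 15.2)/(0.7388 − (-0.5534)) = 20.35.
Then μ = 15.2 − (-0.5534)·20.35 = 26.46.
Precision τ = 1/σ² = 1/20.35² = 0.00241.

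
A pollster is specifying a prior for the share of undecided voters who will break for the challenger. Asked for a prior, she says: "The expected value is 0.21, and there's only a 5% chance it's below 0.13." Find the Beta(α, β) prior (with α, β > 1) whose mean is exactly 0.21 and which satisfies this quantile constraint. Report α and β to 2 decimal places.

α ≈ 12.60, β ≈ 47.40

With mean 0.21 fixed, write α = 0.21s, β = 0.79s where s = α+β.
Need P(θ < 0.13) = 0.05 under Beta(0.21s, 0.79s). Normal approximation: (q−m)/√(m(1−m)/s) ≈ z_{0.05} = -1.64, so s ≈ 0.21·0.79·(-1.64)²/(0.13−0.21)² = 70.1.
At s = 70.1: P(θ<0.13) ≈ 0.037. Adjusting to match 0.05 gives s ≈ 59.99.
So α = 0.21·59.99 ≈ 12.60, β = 0.79·59.99 ≈ 47.40.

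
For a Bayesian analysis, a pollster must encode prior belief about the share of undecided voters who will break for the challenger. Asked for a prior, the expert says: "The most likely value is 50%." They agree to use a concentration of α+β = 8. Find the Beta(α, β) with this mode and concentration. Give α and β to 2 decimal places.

α = 4.00, β = 4.00

For α,β > 1 the Beta mode is (α−1)/(α+β−2). With α+β = 8, the mode is (α−1)/6.
Set (α−1)/6 = 0.5 → α = 1 + 0.5·6 = 4.00.
β = 8 − α = 4.00.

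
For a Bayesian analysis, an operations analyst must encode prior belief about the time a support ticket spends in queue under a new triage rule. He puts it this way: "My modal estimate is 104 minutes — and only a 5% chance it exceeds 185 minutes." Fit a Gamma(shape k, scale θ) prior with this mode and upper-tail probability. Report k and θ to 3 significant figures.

k ≈ 9.4, θ ≈ 12.4

Gamma(k,θ) with k>1 has mode (k−1)θ, so θ = 104/(k−1).
Need P(X < 185) = 0.95 with θ tied to k this way. Start at k = 2, θ = 104: P(X<185) ≈ 0.531.
Too low — raise k to concentrate. Iterating converges to k ≈ 9.4.
Then θ = 104/(9.4−1) ≈ 12.4.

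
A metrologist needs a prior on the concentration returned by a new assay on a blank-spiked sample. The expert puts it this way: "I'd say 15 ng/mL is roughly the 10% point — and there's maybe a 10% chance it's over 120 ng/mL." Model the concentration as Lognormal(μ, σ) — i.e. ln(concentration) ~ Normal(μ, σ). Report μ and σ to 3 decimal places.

μ ≈ 3.748, σ ≈ 0.811

If T ~ Lognormal(μ,σ) then ln T ~ Normal(μ,σ), so the p-quantile of ln T is μ + z_p·σ.
ln(15) = 2.708 and ln(120) = 4.787; z_{0.1} = -1.282, z_{0.9} = 1.282.
σ = (4.787 − 2.708)/(1.282 − (-1.282)) = 0.811.
μ = 2.708 − (-1.282)·0.811 = 3.748.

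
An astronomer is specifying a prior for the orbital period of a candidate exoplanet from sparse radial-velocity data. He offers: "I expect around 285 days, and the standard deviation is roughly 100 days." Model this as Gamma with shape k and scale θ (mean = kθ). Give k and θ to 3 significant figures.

k ≈ 8.12, θ ≈ 35.1

For Gamma(k, scale θ): mean = kθ, variance = kθ², so CV = 1/√k.
CV = SD/mean = 100/285 = 0.3509, hence k = 1/CV² = 8.12.
Then θ = mean/k = 285/8.12 = 35.1.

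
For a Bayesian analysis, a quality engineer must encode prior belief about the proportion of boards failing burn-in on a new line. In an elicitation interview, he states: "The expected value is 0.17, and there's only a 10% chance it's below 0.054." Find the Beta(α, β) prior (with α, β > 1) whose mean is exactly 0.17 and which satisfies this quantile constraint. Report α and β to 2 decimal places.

α ≈ 2.16, β ≈ 10.56

With mean 0.17 fixed, write α = 0.17s, β = 0.83s where s = α+β.
Need P(θ < 0.054) = 0.1 under Beta(0.17s, 0.83s). Normal approximation: (q−m)/√(m(1−m)/s) ≈ z_{0.1} = -1.28, so s ≈ 0.17·0.83·(-1.28)²/(0.054−0.17)² = 17.2.
At s = 17.2: P(θ<0.054) ≈ 0.060. Adjusting to match 0.1 gives s ≈ 12.72.
So α = 0.17·12.72 ≈ 2.16, β = 0.83·12.72 ≈ 10.56.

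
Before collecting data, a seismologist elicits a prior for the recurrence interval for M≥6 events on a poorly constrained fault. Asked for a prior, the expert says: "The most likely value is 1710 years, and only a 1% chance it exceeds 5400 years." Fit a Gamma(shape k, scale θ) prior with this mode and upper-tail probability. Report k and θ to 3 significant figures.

k ≈ 4.36, θ ≈ 509

Gamma(k,θ) with k>1 has mode (k−1)θ, so θ = 1710/(k−1).
Need P(X < 5400) = 0.99 with θ tied to k this way. Start at k = 2, θ = 1710: P(X<5400) ≈ 0.823.
Too low — raise k to concentrate. Iterating converges to k ≈ 4.36.
Then θ = 1710/(4.36−1) ≈ 509.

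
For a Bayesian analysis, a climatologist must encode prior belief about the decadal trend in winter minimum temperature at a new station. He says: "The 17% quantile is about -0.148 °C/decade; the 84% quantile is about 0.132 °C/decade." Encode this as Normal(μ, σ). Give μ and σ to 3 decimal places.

μ = -0.011, σ = 0.144

For Normal(μ,σ), the p-quantile is μ + z_p·σ. Here z_{0.17} = -0.9542, z_{0.84} = 0.9945.
So -0.148 = μ − 0.9542σ and 0.132 = μ + 0.9945σ.
Subtracting: σ = (0.132 − -0.148)/(0.9945 − (-0.9542)) = 0.144.
Then μ = -0.148 − (-0.9542)·0.144 = -0.011.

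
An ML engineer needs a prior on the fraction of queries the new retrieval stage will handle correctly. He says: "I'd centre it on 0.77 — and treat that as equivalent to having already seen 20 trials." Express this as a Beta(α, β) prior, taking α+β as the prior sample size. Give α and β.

Under the effective-sample-size interpretation, Beta(α, β) has prior mean α/(α+β) and prior sample size α+β.
So α+β = 20 and α/(α+β) = 0.77, giving α = 0.77·20 = 15.4 and β = 20 − 15.4 = 4.6.

α = 15.4, β = 4.6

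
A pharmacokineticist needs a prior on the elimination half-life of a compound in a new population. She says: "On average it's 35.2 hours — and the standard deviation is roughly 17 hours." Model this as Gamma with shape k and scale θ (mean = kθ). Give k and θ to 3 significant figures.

For Gamma(k, scale θ): mean = kθ, variance = kθ², so CV = 1/√k.
CV = SD/mean = 17/35.2 = 0.483, hence k = 1/CV² = 4.29.
Then θ = mean/k = 35.2/4.29 = 8.21.

k ≈ 4.29, θ ≈ 8.21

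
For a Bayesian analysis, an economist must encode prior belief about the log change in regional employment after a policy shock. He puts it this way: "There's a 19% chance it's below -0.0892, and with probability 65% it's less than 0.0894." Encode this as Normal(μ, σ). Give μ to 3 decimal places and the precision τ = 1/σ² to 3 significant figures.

For Normal(μ,σ), the p-quantile is μ + z_p·σ. Here z_{0.19} = -0.8779, z_{0.65} = 0.3853.
So -0.0892 = μ − 0.8779σ and 0.0894 = μ + 0.3853σ.
Subtracting: σ = (0.0894 − -0.0892)/(0.3853 − (-0.8779)) = 0.141.
Then μ = -0.0892 − (-0.8779)·0.141 = 0.035.
Precision τ = 1/σ² = 1/0.1414² = 50.

μ = 0.035, τ = 50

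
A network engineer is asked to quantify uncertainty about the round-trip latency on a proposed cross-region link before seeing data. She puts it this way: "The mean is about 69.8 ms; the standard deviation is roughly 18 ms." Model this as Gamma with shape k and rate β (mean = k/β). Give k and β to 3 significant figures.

For Gamma(k, rate β): mean = k/β, variance = k/β², so CV = 1/√k.
CV = SD/mean = 18/69.8 = 0.2579, hence k = 1/CV² = 15.
Then β = k/mean = 15/69.8 = 0.215.

k ≈ 15, β ≈ 0.215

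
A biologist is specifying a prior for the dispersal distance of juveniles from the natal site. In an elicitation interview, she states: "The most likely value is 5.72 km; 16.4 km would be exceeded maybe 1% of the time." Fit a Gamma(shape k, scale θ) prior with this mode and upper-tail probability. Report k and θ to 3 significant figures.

k ≈ 5.1, θ ≈ 1.39

Gamma(k,θ) with k>1 has mode (k−1)θ, so θ = 5.72/(k−1).
Need P(X < 16.4) = 0.99 with θ tied to k this way. Start at k = 2, θ = 5.72: P(X<16.4) ≈ 0.780.
Too low — raise k to concentrate. Iterating converges to k ≈ 5.1.
Then θ = 5.72/(5.1−1) ≈ 1.39.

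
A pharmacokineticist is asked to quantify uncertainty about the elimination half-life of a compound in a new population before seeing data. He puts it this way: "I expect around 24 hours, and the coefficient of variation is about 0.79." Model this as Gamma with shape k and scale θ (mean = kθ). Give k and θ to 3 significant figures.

k ≈ 1.6, θ ≈ 15

For Gamma(k, scale θ): mean = kθ, variance = kθ², so CV = 1/√k.
CV = 0.79, hence k = 1/CV² = 1.6.
Then θ = mean/k = 24/1.6 = 15.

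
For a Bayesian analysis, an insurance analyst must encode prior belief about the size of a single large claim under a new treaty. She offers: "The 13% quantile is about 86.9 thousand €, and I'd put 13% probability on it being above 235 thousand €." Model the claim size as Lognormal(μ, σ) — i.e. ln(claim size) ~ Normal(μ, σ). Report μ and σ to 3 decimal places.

μ ≈ 4.962, σ ≈ 0.442

If T ~ Lognormal(μ,σ) then ln T ~ Normal(μ,σ), so the p-quantile of ln T is μ + z_p·σ.
ln(86.9) = 4.465 and ln(235) = 5.46; z_{0.13} = -1.126, z_{0.87} = 1.126.
σ = (5.46 − 4.465)/(1.126 − (-1.126)) = 0.442.
μ = 4.465 − (-1.126)·0.442 = 4.962.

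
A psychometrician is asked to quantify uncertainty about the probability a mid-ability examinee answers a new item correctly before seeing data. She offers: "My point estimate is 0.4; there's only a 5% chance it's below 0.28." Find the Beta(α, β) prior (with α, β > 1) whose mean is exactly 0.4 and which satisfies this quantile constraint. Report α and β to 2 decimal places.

With mean 0.4 fixed, write α = 0.4s, β = 0.6s where s = α+β.
Need P(θ < 0.28) = 0.05 under Beta(0.4s, 0.6s). Normal approximation: (q−m)/√(m(1−m)/s) ≈ z_{0.05} = -1.64, so s ≈ 0.4·0.6·(-1.64)²/(0.28−0.4)² = 45.1.
At s = 45.1: P(θ<0.28) ≈ 0.044. Adjusting to match 0.05 gives s ≈ 42.20.
So α = 0.4·42.20 ≈ 16.88, β = 0.6·42.20 ≈ 25.32.

α ≈ 16.88, β ≈ 25.32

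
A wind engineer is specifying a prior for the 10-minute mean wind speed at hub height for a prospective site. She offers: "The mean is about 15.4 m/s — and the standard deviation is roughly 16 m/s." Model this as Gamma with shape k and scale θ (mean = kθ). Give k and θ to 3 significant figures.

k ≈ 0.926, θ ≈ 16.6

For Gamma(k, scale θ): mean = kθ, variance = kθ², so CV = 1/√k.
CV = SD/mean = 16/15.4 = 1.039, hence k = 1/CV² = 0.926.
Then θ = mean/k = 15.4/0.926 = 16.6.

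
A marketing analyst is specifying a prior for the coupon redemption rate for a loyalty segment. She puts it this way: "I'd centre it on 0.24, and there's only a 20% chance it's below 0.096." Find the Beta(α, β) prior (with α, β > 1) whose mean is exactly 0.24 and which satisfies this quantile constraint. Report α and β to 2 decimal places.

With mean 0.24 fixed, write α = 0.24s, β = 0.76s where s = α+β.
Need P(θ < 0.096) = 0.2 under Beta(0.24s, 0.76s). Normal approximation: (q−m)/√(m(1−m)/s) ≈ z_{0.2} = -0.842, so s ≈ 0.24·0.76·(-0.842)²/(0.096−0.24)² = 6.2.
At s = 6.2: P(θ<0.096) ≈ 0.201. Adjusting to match 0.2 gives s ≈ 6.26.
So α = 0.24·6.26 ≈ 1.50, β = 0.76·6.26 ≈ 4.76.

α ≈ 1.50, β ≈ 4.76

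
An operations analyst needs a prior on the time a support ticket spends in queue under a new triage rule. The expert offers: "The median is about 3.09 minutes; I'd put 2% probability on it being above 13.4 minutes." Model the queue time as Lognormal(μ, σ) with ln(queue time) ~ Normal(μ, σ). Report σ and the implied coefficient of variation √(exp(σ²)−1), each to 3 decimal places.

If T ~ Lognormal(μ,σ) then ln T ~ Normal(μ,σ), so the p-quantile of ln T is μ + z_p·σ.
ln(3.09) = 1.128 and ln(13.4) = 2.595; z_{0.5} = 0, z_{0.98} = 2.054.
σ = (2.595 − 1.128)/(2.054 − (0)) = 0.714.
μ = 1.128 − (0)·0.714 = 1.128.
CV = √(exp(σ²)−1) = √(exp(0.5103)−1) = 0.816.

σ ≈ 0.714, CV ≈ 0.816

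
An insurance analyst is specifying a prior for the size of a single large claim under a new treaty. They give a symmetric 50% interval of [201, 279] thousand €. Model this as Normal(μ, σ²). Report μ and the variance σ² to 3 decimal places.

A symmetric 50% interval runs μ ± z·σ with z = 0.6745.
Half-width = 39, so σ = 39/0.6745 = 57.8215 and σ² = 3343.324.
μ is the interval midpoint, 240.000.

μ = 240.000, σ² = 3343.324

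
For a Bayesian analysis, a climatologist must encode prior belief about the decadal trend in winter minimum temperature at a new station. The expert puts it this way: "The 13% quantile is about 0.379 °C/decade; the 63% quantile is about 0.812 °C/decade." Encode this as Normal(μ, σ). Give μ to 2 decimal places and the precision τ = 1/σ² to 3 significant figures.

μ = 0.71, τ = 11.3

For Normal(μ,σ), the p-quantile is μ + z_p·σ. Here z_{0.13} = -1.126, z_{0.63} = 0.3319.
So 0.379 = μ − 1.126σ and 0.812 = μ + 0.3319σ.
Subtracting: σ = (0.812 − 0.379)/(0.3319 − (-1.126)) = 0.30.
Then μ = 0.379 − (-1.126)·0.30 = 0.71.
Precision τ = 1/σ² = 1/0.2969² = 11.3.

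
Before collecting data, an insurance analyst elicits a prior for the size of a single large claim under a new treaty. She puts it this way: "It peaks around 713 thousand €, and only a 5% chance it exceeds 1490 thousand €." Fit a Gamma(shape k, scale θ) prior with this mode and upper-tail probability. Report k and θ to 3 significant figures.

Gamma(k,θ) with k>1 has mode (k−1)θ, so θ = 713/(k−1).
Need P(X < 1490) = 0.95 with θ tied to k this way. Start at k = 2, θ = 713: P(X<1490) ≈ 0.618.
Too low — raise k to concentrate. Iterating converges to k ≈ 6.09.
Then θ = 713/(6.09−1) ≈ 140.

k ≈ 6.09, θ ≈ 140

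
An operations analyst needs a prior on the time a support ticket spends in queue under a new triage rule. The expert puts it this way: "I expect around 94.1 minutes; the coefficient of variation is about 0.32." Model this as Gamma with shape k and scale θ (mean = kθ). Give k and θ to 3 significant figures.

k ≈ 9.77, θ ≈ 9.64

For Gamma(k, scale θ): mean = kθ, variance = kθ², so CV = 1/√k.
CV = 0.32, hence k = 1/CV² = 9.77.
Then θ = mean/k = 94.1/9.77 = 9.64.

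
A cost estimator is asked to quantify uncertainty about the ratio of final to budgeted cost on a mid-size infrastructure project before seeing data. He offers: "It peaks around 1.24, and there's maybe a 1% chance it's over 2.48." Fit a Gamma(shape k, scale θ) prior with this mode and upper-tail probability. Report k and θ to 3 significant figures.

k ≈ 11.2, θ ≈ 0.121

Gamma(k,θ) with k>1 has mode (k−1)θ, so θ = 1.24/(k−1).
Need P(X < 2.48) = 0.99 with θ tied to k this way. Start at k = 2, θ = 1.24: P(X<2.48) ≈ 0.594.
Too low — raise k to concentrate. Iterating converges to k ≈ 11.2.
Then θ = 1.24/(11.2−1) ≈ 0.121.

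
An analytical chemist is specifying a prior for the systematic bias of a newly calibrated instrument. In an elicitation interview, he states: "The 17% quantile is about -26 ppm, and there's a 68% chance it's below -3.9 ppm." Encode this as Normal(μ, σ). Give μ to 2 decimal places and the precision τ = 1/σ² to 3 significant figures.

For Normal(μ,σ), the p-quantile is μ + z_p·σ. Here z_{0.17} = -0.9542, z_{0.68} = 0.4677.
So -26 = μ − 0.9542σ and -3.9 = μ + 0.4677σ.
Subtracting: σ = (-3.9 − -26)/(0.4677 − (-0.9542)) = 15.54.
Then μ = -26 − (-0.9542)·15.54 = -11.17.
Precision τ = 1/σ² = 1/15.54² = 0.00414.

μ = -11.17, τ = 0.00414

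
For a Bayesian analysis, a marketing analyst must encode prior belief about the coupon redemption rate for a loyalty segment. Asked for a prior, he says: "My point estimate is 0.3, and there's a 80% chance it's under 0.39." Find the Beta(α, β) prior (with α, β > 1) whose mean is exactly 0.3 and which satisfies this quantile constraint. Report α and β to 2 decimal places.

α ≈ 5.22, β ≈ 12.19

With mean 0.3 fixed, write α = 0.3s, β = 0.7s where s = α+β.
Need P(θ < 0.39) = 0.8 under Beta(0.3s, 0.7s). Normal approximation: (q−m)/√(m(1−m)/s) ≈ z_{0.8} = 0.842, so s ≈ 0.3·0.7·(0.842)²/(0.39−0.3)² = 18.4.
At s = 18.4: P(θ<0.39) ≈ 0.805. Adjusting to match 0.8 gives s ≈ 17.41.
So α = 0.3·17.41 ≈ 5.22, β = 0.7·17.41 ≈ 12.19.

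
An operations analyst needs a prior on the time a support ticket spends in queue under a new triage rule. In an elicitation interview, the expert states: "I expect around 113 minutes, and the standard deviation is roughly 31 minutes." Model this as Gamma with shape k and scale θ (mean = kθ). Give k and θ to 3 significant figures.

k ≈ 13.3, θ ≈ 8.5

For Gamma(k, scale θ): mean = kθ, variance = kθ², so CV = 1/√k.
CV = SD/mean = 31/113 = 0.2743, hence k = 1/CV² = 13.3.
Then θ = mean/k = 113/13.3 = 8.5.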